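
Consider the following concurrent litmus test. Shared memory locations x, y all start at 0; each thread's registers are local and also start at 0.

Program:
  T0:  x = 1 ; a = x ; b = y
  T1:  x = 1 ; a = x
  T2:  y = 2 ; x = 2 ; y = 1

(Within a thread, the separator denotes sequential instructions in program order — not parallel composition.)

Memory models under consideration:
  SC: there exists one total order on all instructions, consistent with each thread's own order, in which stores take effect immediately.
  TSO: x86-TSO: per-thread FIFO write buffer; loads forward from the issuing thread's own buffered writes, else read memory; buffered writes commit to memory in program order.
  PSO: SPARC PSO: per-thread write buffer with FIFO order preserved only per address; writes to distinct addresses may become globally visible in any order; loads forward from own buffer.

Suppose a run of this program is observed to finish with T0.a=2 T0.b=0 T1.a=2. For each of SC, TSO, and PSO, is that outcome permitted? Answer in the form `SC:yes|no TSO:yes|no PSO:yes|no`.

outcome vector order: (T0.a,T0.b,T1.a)
SC (10): 101 102 111 112 121 122 211 212 221 222
TSO (10): 101 102 111 112 121 122 211 212 221 222
PSO (12): 101 102 111 112 121 122 201 202 211 212 221 222
target 202 ∈ {PSO}

SC:no TSO:no PSO:yes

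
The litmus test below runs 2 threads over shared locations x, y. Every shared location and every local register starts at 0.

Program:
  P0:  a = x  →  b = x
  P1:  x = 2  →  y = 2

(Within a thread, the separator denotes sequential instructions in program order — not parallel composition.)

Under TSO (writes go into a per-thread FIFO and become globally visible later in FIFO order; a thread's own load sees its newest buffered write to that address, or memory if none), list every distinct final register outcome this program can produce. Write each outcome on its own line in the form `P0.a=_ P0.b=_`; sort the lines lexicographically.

outcome vector order: (P0.a,P0.b)
|TSO outcomes| = 3

P0.a=0 P0.b=0
P0.a=0 P0.b=2
P0.a=2 P0.b=2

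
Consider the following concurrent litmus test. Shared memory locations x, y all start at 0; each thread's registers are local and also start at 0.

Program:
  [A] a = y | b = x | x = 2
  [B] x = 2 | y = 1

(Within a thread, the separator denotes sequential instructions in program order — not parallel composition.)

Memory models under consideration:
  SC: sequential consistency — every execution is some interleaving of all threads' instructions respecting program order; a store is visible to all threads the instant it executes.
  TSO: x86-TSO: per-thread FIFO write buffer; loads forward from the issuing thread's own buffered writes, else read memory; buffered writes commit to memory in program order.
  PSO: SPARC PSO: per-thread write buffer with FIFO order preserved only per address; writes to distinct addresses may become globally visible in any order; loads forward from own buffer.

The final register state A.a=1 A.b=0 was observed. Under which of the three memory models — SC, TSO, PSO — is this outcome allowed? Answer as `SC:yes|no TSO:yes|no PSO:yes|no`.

outcome vector order: (A.a,A.b)
[SC] allowed = {<0 0> <0 2> <1 2>}
[TSO] allowed = {<0 0> <0 2> <1 2>}
[PSO] allowed = {<0 0> <0 2> <1 0> <1 2>}
target <1 0> ∈ {PSO}

SC:no TSO:no PSO:yes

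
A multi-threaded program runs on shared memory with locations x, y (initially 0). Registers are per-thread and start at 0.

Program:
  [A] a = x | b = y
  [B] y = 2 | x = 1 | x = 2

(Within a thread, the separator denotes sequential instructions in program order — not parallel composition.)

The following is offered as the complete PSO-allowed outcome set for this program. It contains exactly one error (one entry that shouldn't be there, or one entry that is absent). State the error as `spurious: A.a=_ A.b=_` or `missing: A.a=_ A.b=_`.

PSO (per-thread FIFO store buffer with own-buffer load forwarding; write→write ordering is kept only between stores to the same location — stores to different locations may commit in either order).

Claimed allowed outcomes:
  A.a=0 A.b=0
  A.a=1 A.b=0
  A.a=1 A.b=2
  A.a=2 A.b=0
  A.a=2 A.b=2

outcome vector order: (A.a,A.b)
PSO (6): 00 02 10 12 20 22
PSO∖claimed = {02}

missing: A.a=0 A.b=2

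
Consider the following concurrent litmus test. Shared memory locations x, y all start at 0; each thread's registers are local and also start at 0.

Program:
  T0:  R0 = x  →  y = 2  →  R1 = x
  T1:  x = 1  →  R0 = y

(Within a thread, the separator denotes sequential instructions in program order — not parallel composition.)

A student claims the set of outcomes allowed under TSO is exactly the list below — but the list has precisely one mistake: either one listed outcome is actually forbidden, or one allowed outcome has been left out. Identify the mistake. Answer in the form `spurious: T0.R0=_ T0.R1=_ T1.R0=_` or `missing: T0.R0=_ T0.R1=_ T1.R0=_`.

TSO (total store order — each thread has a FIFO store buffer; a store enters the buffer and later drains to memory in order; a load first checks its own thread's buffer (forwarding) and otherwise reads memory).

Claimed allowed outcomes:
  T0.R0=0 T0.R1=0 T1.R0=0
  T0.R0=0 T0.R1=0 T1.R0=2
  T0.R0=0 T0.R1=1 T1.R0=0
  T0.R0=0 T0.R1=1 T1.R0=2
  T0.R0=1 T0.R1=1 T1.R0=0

outcome vector order: (T0.R0,T0.R1,T1.R0)
[TSO] allowed = {000 002 010 012 110 112}
TSO∖claimed = {112}

missing: T0.R0=1 T0.R1=1 T1.R0=2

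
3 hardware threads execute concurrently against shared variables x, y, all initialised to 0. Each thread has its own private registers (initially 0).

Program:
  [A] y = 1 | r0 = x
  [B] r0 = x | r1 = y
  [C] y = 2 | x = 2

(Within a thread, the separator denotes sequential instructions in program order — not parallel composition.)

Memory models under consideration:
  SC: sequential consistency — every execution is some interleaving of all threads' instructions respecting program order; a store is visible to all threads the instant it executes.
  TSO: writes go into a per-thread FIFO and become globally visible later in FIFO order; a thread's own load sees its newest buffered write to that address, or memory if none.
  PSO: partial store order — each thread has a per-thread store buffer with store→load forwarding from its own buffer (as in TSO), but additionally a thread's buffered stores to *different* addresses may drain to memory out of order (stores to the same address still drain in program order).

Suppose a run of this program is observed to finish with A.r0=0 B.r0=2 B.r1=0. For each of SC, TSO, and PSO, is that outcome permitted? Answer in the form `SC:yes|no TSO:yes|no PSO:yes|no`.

outcome vector order: (A.r0,B.r0,B.r1)
[SC] allowed = {000 001 002 021 022 200 201 202 221 222}
[TSO] allowed = {000 001 002 021 022 200 201 202 221 222}
[PSO] allowed = {000 001 002 020 021 022 200 201 202 220 221 222}
target 020 ∈ {PSO}

SC:no TSO:no PSO:yes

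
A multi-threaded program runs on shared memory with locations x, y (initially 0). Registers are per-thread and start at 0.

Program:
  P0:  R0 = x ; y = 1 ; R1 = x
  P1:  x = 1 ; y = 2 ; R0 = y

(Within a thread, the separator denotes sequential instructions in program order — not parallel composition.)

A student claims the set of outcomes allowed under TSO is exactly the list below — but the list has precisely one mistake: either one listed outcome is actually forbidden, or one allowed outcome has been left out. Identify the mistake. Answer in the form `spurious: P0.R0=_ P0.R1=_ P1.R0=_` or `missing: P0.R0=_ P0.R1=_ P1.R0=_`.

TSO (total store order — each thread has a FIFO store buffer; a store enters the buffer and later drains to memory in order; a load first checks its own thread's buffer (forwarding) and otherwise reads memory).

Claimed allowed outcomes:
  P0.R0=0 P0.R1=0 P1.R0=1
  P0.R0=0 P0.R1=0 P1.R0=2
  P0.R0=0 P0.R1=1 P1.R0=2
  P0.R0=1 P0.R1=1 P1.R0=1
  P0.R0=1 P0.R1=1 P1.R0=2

missing: P0.R0=0 P0.R1=1 P1.R0=1

outcome vector order: (P0.R0,P0.R1,P1.R0)
under TSO → <0 0 1>, <0 0 2>, <0 1 1>, <0 1 2>, <1 1 1>, <1 1 2>
TSO∖claimed = {<0 1 1>}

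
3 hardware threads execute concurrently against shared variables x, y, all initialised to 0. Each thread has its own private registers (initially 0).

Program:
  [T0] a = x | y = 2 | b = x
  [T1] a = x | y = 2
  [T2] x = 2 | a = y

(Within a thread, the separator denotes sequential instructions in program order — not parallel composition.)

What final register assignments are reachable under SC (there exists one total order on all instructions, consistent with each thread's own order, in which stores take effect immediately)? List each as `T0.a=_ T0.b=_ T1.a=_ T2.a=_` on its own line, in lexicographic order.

outcome vector order: (T0.a,T0.b,T1.a,T2.a)
|SC outcomes| = 10

T0.a=0 T0.b=0 T1.a=0 T2.a=2
T0.a=0 T0.b=0 T1.a=2 T2.a=2
T0.a=0 T0.b=2 T1.a=0 T2.a=0
T0.a=0 T0.b=2 T1.a=0 T2.a=2
T0.a=0 T0.b=2 T1.a=2 T2.a=0
T0.a=0 T0.b=2 T1.a=2 T2.a=2
T0.a=2 T0.b=2 T1.a=0 T2.a=0
T0.a=2 T0.b=2 T1.a=0 T2.a=2
T0.a=2 T0.b=2 T1.a=2 T2.a=0
T0.a=2 T0.b=2 T1.a=2 T2.a=2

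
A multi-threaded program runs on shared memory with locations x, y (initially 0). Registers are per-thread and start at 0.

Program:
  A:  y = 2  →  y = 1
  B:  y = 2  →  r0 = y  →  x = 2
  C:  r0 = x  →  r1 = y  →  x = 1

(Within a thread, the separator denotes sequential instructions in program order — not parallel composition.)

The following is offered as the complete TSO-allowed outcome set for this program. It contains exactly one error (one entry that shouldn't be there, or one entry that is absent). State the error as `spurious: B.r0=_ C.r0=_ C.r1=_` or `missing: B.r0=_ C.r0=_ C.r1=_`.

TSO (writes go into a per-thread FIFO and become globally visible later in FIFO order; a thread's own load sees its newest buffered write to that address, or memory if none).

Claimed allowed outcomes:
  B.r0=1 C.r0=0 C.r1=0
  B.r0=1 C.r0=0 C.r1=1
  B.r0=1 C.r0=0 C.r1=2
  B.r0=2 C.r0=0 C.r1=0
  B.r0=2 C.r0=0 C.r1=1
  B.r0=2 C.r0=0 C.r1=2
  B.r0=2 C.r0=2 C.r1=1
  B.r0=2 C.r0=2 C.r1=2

outcome vector order: (B.r0,C.r0,C.r1)
TSO (9): 1/0/0; 1/0/1; 1/0/2; 1/2/1; 2/0/0; 2/0/1; 2/0/2; 2/2/1; 2/2/2
TSO∖claimed = {1/2/1}

missing: B.r0=1 C.r0=2 C.r1=1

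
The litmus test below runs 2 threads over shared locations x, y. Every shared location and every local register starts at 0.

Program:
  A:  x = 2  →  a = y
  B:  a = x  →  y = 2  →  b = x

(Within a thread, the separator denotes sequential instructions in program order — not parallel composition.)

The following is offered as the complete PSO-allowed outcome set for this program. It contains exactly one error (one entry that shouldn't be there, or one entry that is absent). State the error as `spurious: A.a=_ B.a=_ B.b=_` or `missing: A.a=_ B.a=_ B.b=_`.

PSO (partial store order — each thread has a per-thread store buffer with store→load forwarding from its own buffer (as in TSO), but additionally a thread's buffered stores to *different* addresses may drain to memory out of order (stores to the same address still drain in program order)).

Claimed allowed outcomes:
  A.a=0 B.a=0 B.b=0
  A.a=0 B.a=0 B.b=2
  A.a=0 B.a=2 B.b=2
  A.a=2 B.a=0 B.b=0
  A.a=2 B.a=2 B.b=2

outcome vector order: (A.a,B.a,B.b)
under PSO → (0,0,0) (0,0,2) (0,2,2) (2,0,0) (2,0,2) (2,2,2)
PSO∖claimed = {(2,0,2)}

missing: A.a=2 B.a=0 B.b=2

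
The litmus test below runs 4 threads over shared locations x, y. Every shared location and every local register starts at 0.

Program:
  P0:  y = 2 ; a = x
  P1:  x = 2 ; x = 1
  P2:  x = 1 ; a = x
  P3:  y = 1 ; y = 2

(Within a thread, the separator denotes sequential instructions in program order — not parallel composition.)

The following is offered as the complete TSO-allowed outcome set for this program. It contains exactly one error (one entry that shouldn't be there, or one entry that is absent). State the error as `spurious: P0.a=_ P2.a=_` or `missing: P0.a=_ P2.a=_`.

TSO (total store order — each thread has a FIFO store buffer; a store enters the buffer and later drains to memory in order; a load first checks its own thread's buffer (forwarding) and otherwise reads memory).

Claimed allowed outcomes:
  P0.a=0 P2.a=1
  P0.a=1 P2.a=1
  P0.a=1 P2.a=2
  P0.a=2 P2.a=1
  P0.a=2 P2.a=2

outcome vector order: (P0.a,P2.a)
under TSO → <0 1> <0 2> <1 1> <1 2> <2 1> <2 2>
TSO∖claimed = {<0 2>}

missing: P0.a=0 P2.a=2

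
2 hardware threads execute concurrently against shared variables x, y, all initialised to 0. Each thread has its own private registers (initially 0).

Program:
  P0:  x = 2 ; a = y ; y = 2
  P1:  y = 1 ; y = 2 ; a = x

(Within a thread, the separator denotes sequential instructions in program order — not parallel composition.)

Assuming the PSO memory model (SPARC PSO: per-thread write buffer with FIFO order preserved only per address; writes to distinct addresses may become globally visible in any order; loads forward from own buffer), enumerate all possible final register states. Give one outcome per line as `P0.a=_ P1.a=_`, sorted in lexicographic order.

outcome vector order: (P0.a,P1.a)
|PSO outcomes| = 6

P0.a=0 P1.a=0
P0.a=0 P1.a=2
P0.a=1 P1.a=0
P0.a=1 P1.a=2
P0.a=2 P1.a=0
P0.a=2 P1.a=2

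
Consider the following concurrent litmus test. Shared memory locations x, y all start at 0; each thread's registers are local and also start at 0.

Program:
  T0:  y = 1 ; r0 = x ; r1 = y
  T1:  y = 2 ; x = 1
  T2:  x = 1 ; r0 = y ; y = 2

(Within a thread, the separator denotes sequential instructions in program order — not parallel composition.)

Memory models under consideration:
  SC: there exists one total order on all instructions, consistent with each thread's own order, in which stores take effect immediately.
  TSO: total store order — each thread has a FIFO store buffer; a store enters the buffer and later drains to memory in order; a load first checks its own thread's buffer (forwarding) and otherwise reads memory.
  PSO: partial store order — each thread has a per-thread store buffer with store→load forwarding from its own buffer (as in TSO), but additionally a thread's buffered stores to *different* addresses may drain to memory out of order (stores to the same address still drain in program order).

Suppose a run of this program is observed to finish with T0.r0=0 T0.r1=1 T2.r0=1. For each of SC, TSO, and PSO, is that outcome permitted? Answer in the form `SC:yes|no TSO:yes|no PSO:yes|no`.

outcome vector order: (T0.r0,T0.r1,T2.r0)
SC: 10 outcomes — {<0 1 1>; <0 1 2>; <0 2 1>; <0 2 2>; <1 1 0>; <1 1 1>; <1 1 2>; <1 2 0>; <1 2 1>; <1 2 2>}
TSO: 12 outcomes — {<0 1 0>; <0 1 1>; <0 1 2>; <0 2 0>; <0 2 1>; <0 2 2>; <1 1 0>; <1 1 1>; <1 1 2>; <1 2 0>; <1 2 1>; <1 2 2>}
PSO: 12 outcomes — {<0 1 0>; <0 1 1>; <0 1 2>; <0 2 0>; <0 2 1>; <0 2 2>; <1 1 0>; <1 1 1>; <1 1 2>; <1 2 0>; <1 2 1>; <1 2 2>}
target <0 1 1> ∈ {SC,TSO,PSO}

SC:yes TSO:yes PSO:yes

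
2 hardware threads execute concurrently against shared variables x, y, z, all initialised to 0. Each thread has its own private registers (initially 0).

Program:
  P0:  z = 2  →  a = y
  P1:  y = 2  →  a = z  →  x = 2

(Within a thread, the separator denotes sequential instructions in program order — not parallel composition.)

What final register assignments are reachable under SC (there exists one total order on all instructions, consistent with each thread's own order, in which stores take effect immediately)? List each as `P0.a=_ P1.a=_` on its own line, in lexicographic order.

P0.a=0 P1.a=2
P0.a=2 P1.a=0
P0.a=2 P1.a=2

outcome vector order: (P0.a,P1.a)
|SC outcomes| = 3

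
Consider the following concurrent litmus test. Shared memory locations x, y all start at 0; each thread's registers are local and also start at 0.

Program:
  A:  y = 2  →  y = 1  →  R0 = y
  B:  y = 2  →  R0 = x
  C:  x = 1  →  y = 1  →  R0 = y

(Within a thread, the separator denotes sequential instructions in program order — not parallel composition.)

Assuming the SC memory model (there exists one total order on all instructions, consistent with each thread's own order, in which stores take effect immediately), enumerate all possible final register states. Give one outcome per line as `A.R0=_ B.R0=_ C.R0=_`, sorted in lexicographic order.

A.R0=1 B.R0=0 C.R0=1
A.R0=1 B.R0=0 C.R0=2
A.R0=1 B.R0=1 C.R0=1
A.R0=1 B.R0=1 C.R0=2
A.R0=2 B.R0=0 C.R0=1
A.R0=2 B.R0=1 C.R0=1
A.R0=2 B.R0=1 C.R0=2

outcome vector order: (A.R0,B.R0,C.R0)
|SC outcomes| = 7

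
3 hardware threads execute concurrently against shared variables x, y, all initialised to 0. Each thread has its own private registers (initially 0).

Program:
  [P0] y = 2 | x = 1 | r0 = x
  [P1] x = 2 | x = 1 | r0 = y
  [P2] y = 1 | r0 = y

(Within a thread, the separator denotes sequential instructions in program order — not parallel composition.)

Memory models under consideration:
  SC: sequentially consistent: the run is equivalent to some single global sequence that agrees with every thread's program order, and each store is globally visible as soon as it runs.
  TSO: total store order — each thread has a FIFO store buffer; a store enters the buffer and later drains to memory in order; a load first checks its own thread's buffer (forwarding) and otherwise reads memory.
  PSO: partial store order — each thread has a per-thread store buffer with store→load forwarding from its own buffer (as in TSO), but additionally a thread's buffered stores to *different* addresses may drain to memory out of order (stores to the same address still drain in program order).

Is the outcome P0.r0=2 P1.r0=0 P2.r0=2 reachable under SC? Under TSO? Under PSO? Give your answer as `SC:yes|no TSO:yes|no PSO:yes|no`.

outcome vector order: (P0.r0,P1.r0,P2.r0)
SC (9): (1,0,1); (1,0,2); (1,1,1); (1,1,2); (1,2,1); (1,2,2); (2,1,1); (2,2,1); (2,2,2)
TSO (12): (1,0,1); (1,0,2); (1,1,1); (1,1,2); (1,2,1); (1,2,2); (2,0,1); (2,0,2); (2,1,1); (2,1,2); (2,2,1); (2,2,2)
PSO (12): (1,0,1); (1,0,2); (1,1,1); (1,1,2); (1,2,1); (1,2,2); (2,0,1); (2,0,2); (2,1,1); (2,1,2); (2,2,1); (2,2,2)
target (2,0,2) ∈ {TSO,PSO}

SC:no TSO:yes PSO:yes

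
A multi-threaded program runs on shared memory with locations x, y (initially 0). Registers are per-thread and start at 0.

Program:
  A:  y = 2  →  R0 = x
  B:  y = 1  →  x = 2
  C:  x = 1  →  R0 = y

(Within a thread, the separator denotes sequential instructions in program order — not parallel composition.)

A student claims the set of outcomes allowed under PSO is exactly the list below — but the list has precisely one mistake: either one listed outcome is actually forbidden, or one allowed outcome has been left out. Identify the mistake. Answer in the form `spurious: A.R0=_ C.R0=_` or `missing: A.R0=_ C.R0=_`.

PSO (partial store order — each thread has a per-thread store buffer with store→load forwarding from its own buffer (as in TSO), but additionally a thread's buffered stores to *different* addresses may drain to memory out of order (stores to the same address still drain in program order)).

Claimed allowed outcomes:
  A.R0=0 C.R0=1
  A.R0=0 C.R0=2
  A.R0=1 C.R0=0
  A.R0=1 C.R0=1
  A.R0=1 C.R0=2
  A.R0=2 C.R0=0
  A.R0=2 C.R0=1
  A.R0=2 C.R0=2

outcome vector order: (A.R0,C.R0)
[PSO] allowed = {0/0 0/1 0/2 1/0 1/1 1/2 2/0 2/1 2/2}
PSO∖claimed = {0/0}

missing: A.R0=0 C.R0=0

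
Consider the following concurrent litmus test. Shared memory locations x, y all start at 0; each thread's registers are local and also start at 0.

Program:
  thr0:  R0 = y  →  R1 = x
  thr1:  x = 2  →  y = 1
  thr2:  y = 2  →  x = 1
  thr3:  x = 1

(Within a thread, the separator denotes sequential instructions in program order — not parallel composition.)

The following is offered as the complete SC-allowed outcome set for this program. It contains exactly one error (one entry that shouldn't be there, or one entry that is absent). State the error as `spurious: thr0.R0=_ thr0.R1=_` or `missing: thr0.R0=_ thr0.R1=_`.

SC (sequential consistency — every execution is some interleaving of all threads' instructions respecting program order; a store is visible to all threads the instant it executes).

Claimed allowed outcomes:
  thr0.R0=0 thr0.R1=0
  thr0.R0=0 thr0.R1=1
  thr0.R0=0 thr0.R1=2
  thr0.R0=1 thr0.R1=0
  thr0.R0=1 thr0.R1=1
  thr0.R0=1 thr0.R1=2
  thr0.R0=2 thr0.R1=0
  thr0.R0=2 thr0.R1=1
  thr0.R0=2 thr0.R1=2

spurious: thr0.R0=1 thr0.R1=0

outcome vector order: (thr0.R0,thr0.R1)
SC (8): 0/0 0/1 0/2 1/1 1/2 2/0 2/1 2/2
claimed∖SC = {1/0}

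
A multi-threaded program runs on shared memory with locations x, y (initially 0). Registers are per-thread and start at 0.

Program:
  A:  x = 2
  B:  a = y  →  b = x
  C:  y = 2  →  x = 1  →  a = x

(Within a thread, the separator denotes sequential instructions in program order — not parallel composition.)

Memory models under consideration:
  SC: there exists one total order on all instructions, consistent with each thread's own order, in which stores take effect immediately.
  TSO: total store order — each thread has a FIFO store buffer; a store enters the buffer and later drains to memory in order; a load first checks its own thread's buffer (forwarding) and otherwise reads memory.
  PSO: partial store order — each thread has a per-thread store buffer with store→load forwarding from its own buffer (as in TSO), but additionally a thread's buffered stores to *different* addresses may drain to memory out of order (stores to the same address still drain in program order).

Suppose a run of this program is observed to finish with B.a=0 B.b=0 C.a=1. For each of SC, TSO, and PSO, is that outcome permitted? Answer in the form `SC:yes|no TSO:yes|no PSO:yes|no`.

outcome vector order: (B.a,B.b,C.a)
SC: 12 outcomes — {(0,0,1), (0,0,2), (0,1,1), (0,1,2), (0,2,1), (0,2,2), (2,0,1), (2,0,2), (2,1,1), (2,1,2), (2,2,1), (2,2,2)}
TSO: 12 outcomes — {(0,0,1), (0,0,2), (0,1,1), (0,1,2), (0,2,1), (0,2,2), (2,0,1), (2,0,2), (2,1,1), (2,1,2), (2,2,1), (2,2,2)}
PSO: 12 outcomes — {(0,0,1), (0,0,2), (0,1,1), (0,1,2), (0,2,1), (0,2,2), (2,0,1), (2,0,2), (2,1,1), (2,1,2), (2,2,1), (2,2,2)}
target (0,0,1) ∈ {SC,TSO,PSO}

SC:yes TSO:yes PSO:yes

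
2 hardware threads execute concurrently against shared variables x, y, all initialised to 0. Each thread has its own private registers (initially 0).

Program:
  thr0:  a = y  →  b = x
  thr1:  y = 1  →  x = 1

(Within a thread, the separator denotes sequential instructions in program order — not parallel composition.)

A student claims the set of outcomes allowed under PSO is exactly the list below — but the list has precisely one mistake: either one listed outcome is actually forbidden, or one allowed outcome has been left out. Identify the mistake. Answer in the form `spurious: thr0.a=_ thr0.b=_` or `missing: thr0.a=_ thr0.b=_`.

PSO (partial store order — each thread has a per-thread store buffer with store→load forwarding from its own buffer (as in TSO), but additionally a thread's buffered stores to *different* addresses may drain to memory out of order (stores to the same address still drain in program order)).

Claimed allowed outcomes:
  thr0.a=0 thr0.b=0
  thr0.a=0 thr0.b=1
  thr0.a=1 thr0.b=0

outcome vector order: (thr0.a,thr0.b)
under PSO → 00; 01; 10; 11
PSO∖claimed = {11}

missing: thr0.a=1 thr0.b=1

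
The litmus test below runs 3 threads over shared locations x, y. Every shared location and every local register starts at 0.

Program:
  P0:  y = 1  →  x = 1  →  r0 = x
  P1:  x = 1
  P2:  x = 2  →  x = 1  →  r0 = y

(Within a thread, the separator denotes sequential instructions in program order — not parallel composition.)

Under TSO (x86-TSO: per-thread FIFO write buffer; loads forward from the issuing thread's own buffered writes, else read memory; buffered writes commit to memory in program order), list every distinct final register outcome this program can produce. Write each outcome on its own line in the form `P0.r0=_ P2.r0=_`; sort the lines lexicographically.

P0.r0=1 P2.r0=0
P0.r0=1 P2.r0=1
P0.r0=2 P2.r0=0
P0.r0=2 P2.r0=1

outcome vector order: (P0.r0,P2.r0)
|TSO outcomes| = 4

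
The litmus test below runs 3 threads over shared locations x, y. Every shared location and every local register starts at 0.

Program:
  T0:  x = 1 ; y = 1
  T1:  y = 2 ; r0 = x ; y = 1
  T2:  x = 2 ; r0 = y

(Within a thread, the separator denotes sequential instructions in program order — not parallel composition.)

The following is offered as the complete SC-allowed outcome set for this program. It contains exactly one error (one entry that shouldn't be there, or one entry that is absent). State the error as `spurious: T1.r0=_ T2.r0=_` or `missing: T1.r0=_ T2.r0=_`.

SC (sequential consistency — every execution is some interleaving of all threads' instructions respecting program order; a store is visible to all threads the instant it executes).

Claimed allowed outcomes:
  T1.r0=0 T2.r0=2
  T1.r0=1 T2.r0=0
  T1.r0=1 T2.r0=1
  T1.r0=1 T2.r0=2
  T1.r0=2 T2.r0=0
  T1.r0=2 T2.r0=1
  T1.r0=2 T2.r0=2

outcome vector order: (T1.r0,T2.r0)
SC: 8 outcomes — {01 02 10 11 12 20 21 22}
SC∖claimed = {01}

missing: T1.r0=0 T2.r0=1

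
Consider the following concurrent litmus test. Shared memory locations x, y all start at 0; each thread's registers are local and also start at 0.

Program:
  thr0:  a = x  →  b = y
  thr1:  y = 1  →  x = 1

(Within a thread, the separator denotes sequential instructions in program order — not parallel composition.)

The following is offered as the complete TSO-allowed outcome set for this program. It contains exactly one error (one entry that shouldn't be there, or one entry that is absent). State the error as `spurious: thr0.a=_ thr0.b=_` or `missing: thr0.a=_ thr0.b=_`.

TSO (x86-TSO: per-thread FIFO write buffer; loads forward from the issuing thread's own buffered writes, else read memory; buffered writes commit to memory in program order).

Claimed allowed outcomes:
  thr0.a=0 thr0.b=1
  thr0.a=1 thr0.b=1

outcome vector order: (thr0.a,thr0.b)
TSO (3): 0/0 0/1 1/1
TSO∖claimed = {0/0}

missing: thr0.a=0 thr0.b=0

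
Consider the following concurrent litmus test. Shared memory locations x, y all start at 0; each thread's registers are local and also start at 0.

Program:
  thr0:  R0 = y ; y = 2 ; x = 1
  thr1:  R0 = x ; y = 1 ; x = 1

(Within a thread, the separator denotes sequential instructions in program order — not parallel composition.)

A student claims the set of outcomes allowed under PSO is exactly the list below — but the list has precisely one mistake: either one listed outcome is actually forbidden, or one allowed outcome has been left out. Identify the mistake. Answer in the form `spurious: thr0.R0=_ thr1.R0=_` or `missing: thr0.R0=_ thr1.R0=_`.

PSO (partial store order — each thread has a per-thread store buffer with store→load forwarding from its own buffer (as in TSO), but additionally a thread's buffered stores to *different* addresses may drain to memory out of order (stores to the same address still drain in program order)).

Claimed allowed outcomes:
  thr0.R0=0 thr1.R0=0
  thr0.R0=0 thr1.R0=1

outcome vector order: (thr0.R0,thr1.R0)
PSO (3): <0 0>, <0 1>, <1 0>
PSO∖claimed = {<1 0>}

missing: thr0.R0=1 thr1.R0=0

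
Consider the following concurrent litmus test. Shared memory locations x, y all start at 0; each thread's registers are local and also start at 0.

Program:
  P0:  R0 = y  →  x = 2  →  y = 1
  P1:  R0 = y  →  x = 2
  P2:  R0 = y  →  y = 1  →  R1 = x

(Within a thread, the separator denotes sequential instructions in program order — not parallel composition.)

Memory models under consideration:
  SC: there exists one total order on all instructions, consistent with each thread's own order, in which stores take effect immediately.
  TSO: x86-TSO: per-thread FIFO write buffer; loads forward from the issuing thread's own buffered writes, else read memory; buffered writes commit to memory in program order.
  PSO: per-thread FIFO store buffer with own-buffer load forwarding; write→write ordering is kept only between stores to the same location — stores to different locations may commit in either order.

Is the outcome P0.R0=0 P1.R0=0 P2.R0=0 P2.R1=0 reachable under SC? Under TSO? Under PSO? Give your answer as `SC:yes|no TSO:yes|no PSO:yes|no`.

SC:yes TSO:yes PSO:yes

outcome vector order: (P0.R0,P1.R0,P2.R0,P2.R1)
SC: 10 outcomes — {0000 0002 0012 0100 0102 0112 1000 1002 1100 1102}
TSO: 10 outcomes — {0000 0002 0012 0100 0102 0112 1000 1002 1100 1102}
PSO: 12 outcomes — {0000 0002 0010 0012 0100 0102 0110 0112 1000 1002 1100 1102}
target 0000 ∈ {SC,TSO,PSO}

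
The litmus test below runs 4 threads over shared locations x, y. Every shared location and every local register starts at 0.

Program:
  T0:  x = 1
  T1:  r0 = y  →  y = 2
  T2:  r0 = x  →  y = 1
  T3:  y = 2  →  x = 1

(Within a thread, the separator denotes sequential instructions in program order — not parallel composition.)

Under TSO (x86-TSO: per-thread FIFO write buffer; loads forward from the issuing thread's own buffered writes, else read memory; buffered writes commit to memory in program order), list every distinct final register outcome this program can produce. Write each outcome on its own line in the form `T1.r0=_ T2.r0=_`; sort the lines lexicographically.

outcome vector order: (T1.r0,T2.r0)
|TSO outcomes| = 6

T1.r0=0 T2.r0=0
T1.r0=0 T2.r0=1
T1.r0=1 T2.r0=0
T1.r0=1 T2.r0=1
T1.r0=2 T2.r0=0
T1.r0=2 T2.r0=1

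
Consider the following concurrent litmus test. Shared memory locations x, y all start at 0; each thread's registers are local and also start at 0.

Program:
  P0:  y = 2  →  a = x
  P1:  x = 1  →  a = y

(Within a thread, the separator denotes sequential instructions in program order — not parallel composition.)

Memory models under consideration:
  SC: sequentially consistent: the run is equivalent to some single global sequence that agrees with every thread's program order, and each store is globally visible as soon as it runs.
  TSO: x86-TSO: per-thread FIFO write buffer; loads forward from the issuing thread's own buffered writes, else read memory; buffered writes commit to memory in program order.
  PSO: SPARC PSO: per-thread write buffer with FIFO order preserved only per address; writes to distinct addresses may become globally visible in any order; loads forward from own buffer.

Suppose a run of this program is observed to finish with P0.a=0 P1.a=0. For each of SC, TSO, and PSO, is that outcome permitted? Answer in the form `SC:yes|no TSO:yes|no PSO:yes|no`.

outcome vector order: (P0.a,P1.a)
SC (3): 02, 10, 12
TSO (4): 00, 02, 10, 12
PSO (4): 00, 02, 10, 12
target 00 ∈ {TSO,PSO}

SC:no TSO:yes PSO:yes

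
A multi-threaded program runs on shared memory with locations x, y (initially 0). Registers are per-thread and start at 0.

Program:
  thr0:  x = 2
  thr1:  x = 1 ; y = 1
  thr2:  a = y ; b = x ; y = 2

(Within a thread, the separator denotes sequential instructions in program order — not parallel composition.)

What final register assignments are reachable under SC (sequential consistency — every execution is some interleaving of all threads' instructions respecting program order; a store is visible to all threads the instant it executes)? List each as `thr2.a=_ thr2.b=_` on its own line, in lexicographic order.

thr2.a=0 thr2.b=0
thr2.a=0 thr2.b=1
thr2.a=0 thr2.b=2
thr2.a=1 thr2.b=1
thr2.a=1 thr2.b=2

outcome vector order: (thr2.a,thr2.b)
|SC outcomes| = 5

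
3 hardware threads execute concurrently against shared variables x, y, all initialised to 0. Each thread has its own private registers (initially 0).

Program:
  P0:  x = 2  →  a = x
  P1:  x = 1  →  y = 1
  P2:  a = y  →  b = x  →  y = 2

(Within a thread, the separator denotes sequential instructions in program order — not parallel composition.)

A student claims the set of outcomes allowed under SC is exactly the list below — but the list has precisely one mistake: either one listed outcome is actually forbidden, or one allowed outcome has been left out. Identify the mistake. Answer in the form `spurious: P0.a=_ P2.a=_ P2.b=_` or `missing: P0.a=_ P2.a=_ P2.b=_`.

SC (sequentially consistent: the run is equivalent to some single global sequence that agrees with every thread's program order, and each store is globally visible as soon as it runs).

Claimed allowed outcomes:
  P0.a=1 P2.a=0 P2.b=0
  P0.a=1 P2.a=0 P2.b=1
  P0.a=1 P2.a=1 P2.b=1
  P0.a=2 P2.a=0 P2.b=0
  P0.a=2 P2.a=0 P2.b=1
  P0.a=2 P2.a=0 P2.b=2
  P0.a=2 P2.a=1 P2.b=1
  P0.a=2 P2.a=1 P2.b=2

outcome vector order: (P0.a,P2.a,P2.b)
SC: 9 outcomes — {100; 101; 102; 111; 200; 201; 202; 211; 212}
SC∖claimed = {102}

missing: P0.a=1 P2.a=0 P2.b=2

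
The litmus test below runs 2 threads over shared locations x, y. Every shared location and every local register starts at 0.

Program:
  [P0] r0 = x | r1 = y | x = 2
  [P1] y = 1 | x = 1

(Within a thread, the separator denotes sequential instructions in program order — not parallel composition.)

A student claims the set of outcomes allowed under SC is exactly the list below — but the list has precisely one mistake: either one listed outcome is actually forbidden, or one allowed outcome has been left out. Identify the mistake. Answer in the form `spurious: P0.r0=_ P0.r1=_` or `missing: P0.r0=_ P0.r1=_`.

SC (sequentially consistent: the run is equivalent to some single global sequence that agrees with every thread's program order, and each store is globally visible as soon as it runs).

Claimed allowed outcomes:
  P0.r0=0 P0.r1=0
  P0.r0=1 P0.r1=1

missing: P0.r0=0 P0.r1=1

outcome vector order: (P0.r0,P0.r1)
SC (3): (0,0); (0,1); (1,1)
SC∖claimed = {(0,1)}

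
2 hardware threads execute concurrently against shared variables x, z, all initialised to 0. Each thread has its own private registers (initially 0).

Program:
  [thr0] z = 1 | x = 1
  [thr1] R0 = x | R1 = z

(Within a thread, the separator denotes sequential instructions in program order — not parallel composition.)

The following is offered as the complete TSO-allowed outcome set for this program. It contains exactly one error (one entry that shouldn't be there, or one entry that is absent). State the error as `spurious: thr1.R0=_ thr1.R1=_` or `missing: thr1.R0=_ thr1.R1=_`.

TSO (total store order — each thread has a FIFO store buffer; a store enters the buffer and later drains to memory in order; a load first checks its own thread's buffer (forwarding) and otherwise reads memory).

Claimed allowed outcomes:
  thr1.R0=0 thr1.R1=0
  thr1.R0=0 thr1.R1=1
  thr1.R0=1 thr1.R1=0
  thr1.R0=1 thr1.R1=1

outcome vector order: (thr1.R0,thr1.R1)
TSO (3): (0,0) (0,1) (1,1)
claimed∖TSO = {(1,0)}

spurious: thr1.R0=1 thr1.R1=0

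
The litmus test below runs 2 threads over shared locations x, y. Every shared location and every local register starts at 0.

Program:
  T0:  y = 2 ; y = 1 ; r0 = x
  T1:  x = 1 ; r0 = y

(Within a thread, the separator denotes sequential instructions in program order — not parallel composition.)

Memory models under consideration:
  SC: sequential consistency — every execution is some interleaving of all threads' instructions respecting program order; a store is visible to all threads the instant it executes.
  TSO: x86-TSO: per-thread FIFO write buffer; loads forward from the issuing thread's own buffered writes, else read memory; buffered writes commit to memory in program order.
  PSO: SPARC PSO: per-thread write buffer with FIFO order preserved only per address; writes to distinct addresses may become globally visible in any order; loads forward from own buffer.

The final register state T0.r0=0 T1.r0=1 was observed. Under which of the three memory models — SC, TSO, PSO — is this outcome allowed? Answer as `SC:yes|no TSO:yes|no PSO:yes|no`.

SC:yes TSO:yes PSO:yes

outcome vector order: (T0.r0,T1.r0)
SC (4): <0 1> <1 0> <1 1> <1 2>
TSO (6): <0 0> <0 1> <0 2> <1 0> <1 1> <1 2>
PSO (6): <0 0> <0 1> <0 2> <1 0> <1 1> <1 2>
target <0 1> ∈ {SC,TSO,PSO}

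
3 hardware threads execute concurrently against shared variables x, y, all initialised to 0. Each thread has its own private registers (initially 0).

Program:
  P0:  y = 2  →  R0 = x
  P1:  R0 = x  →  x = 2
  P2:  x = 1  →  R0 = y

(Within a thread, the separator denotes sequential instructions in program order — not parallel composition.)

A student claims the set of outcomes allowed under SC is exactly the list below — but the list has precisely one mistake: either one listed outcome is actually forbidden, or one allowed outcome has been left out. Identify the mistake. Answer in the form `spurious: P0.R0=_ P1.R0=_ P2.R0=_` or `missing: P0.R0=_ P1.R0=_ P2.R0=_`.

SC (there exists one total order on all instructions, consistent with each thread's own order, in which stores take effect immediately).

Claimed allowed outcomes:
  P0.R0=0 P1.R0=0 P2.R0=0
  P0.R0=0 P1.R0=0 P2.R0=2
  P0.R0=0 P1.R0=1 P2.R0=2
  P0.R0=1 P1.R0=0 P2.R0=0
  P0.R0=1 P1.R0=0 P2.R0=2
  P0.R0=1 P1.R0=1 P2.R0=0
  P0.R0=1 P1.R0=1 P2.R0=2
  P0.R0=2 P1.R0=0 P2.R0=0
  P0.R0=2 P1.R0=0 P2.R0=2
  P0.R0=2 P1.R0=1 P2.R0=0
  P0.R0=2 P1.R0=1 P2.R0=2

spurious: P0.R0=0 P1.R0=0 P2.R0=0

outcome vector order: (P0.R0,P1.R0,P2.R0)
under SC → <0 0 2>, <0 1 2>, <1 0 0>, <1 0 2>, <1 1 0>, <1 1 2>, <2 0 0>, <2 0 2>, <2 1 0>, <2 1 2>
claimed∖SC = {<0 0 0>}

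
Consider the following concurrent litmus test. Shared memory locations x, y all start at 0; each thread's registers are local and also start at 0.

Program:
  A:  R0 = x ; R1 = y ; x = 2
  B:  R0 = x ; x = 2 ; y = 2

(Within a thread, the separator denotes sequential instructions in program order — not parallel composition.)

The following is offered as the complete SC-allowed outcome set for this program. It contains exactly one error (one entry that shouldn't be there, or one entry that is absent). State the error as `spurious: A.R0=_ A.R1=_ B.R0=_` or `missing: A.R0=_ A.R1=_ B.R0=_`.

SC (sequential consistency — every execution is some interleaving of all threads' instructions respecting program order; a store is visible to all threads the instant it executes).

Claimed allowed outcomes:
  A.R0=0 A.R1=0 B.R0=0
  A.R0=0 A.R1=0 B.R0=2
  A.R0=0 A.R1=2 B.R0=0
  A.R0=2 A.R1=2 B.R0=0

missing: A.R0=2 A.R1=0 B.R0=0

outcome vector order: (A.R0,A.R1,B.R0)
SC (5): <0 0 0> <0 0 2> <0 2 0> <2 0 0> <2 2 0>
SC∖claimed = {<2 0 0>}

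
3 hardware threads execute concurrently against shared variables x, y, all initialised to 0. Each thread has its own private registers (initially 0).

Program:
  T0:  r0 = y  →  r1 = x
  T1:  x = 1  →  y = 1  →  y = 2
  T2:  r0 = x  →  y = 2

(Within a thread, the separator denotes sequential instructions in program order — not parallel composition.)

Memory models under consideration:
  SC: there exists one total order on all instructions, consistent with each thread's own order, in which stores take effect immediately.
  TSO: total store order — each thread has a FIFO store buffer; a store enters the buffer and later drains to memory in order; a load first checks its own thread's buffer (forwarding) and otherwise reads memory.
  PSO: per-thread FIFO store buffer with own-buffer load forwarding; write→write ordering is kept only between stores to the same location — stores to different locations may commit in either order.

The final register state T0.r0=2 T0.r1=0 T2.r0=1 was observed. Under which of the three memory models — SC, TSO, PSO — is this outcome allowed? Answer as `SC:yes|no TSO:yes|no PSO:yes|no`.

outcome vector order: (T0.r0,T0.r1,T2.r0)
[SC] allowed = {<0 0 0>; <0 0 1>; <0 1 0>; <0 1 1>; <1 1 0>; <1 1 1>; <2 0 0>; <2 1 0>; <2 1 1>}
[TSO] allowed = {<0 0 0>; <0 0 1>; <0 1 0>; <0 1 1>; <1 1 0>; <1 1 1>; <2 0 0>; <2 1 0>; <2 1 1>}
[PSO] allowed = {<0 0 0>; <0 0 1>; <0 1 0>; <0 1 1>; <1 0 0>; <1 0 1>; <1 1 0>; <1 1 1>; <2 0 0>; <2 0 1>; <2 1 0>; <2 1 1>}
target <2 0 1> ∈ {PSO}

SC:no TSO:no PSO:yes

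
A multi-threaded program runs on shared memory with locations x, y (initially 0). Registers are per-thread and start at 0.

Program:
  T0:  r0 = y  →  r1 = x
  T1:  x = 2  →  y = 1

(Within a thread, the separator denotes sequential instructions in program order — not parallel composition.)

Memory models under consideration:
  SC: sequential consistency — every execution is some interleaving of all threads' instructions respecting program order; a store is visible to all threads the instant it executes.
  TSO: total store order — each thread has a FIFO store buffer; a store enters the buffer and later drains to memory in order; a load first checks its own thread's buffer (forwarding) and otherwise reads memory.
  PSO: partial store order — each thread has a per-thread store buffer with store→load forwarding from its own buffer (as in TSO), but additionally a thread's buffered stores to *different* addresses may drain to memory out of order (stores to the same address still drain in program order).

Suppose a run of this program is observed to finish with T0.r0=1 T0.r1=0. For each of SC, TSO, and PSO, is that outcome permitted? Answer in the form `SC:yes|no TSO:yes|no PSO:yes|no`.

SC:no TSO:no PSO:yes

outcome vector order: (T0.r0,T0.r1)
SC (3): (0,0); (0,2); (1,2)
TSO (3): (0,0); (0,2); (1,2)
PSO (4): (0,0); (0,2); (1,0); (1,2)
target (1,0) ∈ {PSO}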